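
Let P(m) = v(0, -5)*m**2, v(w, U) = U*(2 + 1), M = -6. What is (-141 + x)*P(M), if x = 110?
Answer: 16740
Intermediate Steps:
v(w, U) = 3*U (v(w, U) = U*3 = 3*U)
P(m) = -15*m**2 (P(m) = (3*(-5))*m**2 = -15*m**2)
(-141 + x)*P(M) = (-141 + 110)*(-15*(-6)**2) = -(-465)*36 = -31*(-540) = 16740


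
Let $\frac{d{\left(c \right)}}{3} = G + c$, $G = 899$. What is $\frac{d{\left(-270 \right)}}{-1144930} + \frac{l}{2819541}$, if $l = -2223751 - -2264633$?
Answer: $\frac{41486554393}{3228177077130} \approx 0.012851$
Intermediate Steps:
$d{\left(c \right)} = 2697 + 3 c$ ($d{\left(c \right)} = 3 \left(899 + c\right) = 2697 + 3 c$)
$l = 40882$ ($l = -2223751 + 2264633 = 40882$)
$\frac{d{\left(-270 \right)}}{-1144930} + \frac{l}{2819541} = \frac{2697 + 3 \left(-270\right)}{-1144930} + \frac{40882}{2819541} = \left(2697 - 810\right) \left(- \frac{1}{1144930}\right) + 40882 \cdot \frac{1}{2819541} = 1887 \left(- \frac{1}{1144930}\right) + \frac{40882}{2819541} = - \frac{1887}{1144930} + \frac{40882}{2819541} = \frac{41486554393}{3228177077130}$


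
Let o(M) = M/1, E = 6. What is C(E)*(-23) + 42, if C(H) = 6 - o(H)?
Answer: 42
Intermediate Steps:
o(M) = M (o(M) = M*1 = M)
C(H) = 6 - H
C(E)*(-23) + 42 = (6 - 1*6)*(-23) + 42 = (6 - 6)*(-23) + 42 = 0*(-23) + 42 = 0 + 42 = 42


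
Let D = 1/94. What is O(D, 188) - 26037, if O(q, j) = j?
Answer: -25849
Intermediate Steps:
D = 1/94 ≈ 0.010638
O(D, 188) - 26037 = 188 - 26037 = -25849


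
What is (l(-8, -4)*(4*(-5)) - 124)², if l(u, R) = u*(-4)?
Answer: 583696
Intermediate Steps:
l(u, R) = -4*u
(l(-8, -4)*(4*(-5)) - 124)² = ((-4*(-8))*(4*(-5)) - 124)² = (32*(-20) - 124)² = (-640 - 124)² = (-764)² = 583696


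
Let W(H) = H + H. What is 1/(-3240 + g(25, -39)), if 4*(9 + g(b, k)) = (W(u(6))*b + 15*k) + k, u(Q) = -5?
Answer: -2/6935 ≈ -0.00028839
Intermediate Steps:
W(H) = 2*H
g(b, k) = -9 + 4*k - 5*b/2 (g(b, k) = -9 + (((2*(-5))*b + 15*k) + k)/4 = -9 + ((-10*b + 15*k) + k)/4 = -9 + (-10*b + 16*k)/4 = -9 + (4*k - 5*b/2) = -9 + 4*k - 5*b/2)
1/(-3240 + g(25, -39)) = 1/(-3240 + (-9 + 4*(-39) - 5/2*25)) = 1/(-3240 + (-9 - 156 - 125/2)) = 1/(-3240 - 455/2) = 1/(-6935/2) = -2/6935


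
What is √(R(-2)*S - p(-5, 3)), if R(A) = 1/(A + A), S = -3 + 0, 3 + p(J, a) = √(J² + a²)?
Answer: √(15 - 4*√34)/2 ≈ 1.4426*I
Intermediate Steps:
p(J, a) = -3 + √(J² + a²)
S = -3
R(A) = 1/(2*A)
√(R(-2)*S - p(-5, 3)) = √(((½)/(-2))*(-3) - (-3 + √((-5)² + 3²))) = √(((½)*(-½))*(-3) - (-3 + √(25 + 9))) = √(-¼*(-3) - (-3 + √34)) = √(¾ + (3 - √34)) = √(15/4 - √34)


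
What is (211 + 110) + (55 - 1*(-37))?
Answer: 413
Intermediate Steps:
(211 + 110) + (55 - 1*(-37)) = 321 + (55 + 37) = 321 + 92 = 413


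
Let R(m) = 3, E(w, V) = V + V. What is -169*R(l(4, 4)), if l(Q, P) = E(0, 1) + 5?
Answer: -507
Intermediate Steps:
E(w, V) = 2*V
l(Q, P) = 7 (l(Q, P) = 2*1 + 5 = 2 + 5 = 7)
-169*R(l(4, 4)) = -169*3 = -507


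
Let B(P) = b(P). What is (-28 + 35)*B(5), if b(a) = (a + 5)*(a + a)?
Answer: 700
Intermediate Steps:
b(a) = 2*a*(5 + a) (b(a) = (5 + a)*(2*a) = 2*a*(5 + a))
B(P) = 2*P*(5 + P)
(-28 + 35)*B(5) = (-28 + 35)*(2*5*(5 + 5)) = 7*(2*5*10) = 7*100 = 700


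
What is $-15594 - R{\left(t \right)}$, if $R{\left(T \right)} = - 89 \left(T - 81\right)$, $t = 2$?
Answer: $-22625$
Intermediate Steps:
$R{\left(T \right)} = 7209 - 89 T$ ($R{\left(T \right)} = - 89 \left(-81 + T\right) = 7209 - 89 T$)
$-15594 - R{\left(t \right)} = -15594 - \left(7209 - 178\right) = -15594 - 7031 = -22625$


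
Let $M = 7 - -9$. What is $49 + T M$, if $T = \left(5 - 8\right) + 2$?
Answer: $33$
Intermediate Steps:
$M = 16$ ($M = 7 + 9 = 16$)
$T = -1$ ($T = \left(5 - 8\right) + 2 = -3 + 2 = -1$)
$49 + T M = 49 - 16 = 33$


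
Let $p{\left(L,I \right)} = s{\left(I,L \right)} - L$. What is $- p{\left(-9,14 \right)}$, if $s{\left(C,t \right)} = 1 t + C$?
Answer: $-14$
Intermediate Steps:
$s{\left(C,t \right)} = C + t$ ($s{\left(C,t \right)} = t + C = C + t$)
$p{\left(L,I \right)} = I$ ($p{\left(L,I \right)} = \left(I + L\right) - L = I$)
$- p{\left(-9,14 \right)} = \left(-1\right) 14 = -14$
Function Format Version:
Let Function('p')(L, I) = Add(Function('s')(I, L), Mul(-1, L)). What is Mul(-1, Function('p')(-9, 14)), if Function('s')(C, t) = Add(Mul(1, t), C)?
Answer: -14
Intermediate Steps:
Function('s')(C, t) = Add(C, t) (Function('s')(C, t) = Add(t, C) = Add(C, t))
Function('p')(L, I) = I (Function('p')(L, I) = Add(Add(I, L), Mul(-1, L)) = I)
Mul(-1, Function('p')(-9, 14)) = Mul(-1, 14) = -14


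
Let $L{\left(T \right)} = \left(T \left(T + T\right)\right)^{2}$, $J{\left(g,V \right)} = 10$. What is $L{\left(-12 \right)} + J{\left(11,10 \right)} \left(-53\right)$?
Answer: $82414$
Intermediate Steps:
$L{\left(T \right)} = 4 T^{4}$ ($L{\left(T \right)} = \left(T 2 T\right)^{2} = \left(2 T^{2}\right)^{2} = 4 T^{4}$)
$L{\left(-12 \right)} + J{\left(11,10 \right)} \left(-53\right) = 4 \left(-12\right)^{4} + 10 \left(-53\right) = 4 \cdot 20736 - 530 = 82944 - 530 = 82414$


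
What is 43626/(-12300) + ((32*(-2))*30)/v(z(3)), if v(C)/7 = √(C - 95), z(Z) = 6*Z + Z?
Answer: -7271/2050 + 960*I*√74/259 ≈ -3.5468 + 31.885*I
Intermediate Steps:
z(Z) = 7*Z
v(C) = 7*√(-95 + C) (v(C) = 7*√(C - 95) = 7*√(-95 + C))
43626/(-12300) + ((32*(-2))*30)/v(z(3)) = 43626/(-12300) + ((32*(-2))*30)/((7*√(-95 + 7*3))) = 43626*(-1/12300) + (-64*30)/((7*√(-95 + 21))) = -7271/2050 - 1920*(-I*√74/518) = -7271/2050 - (-960)*I*√74/259 = -7271/2050 + 960*I*√74/259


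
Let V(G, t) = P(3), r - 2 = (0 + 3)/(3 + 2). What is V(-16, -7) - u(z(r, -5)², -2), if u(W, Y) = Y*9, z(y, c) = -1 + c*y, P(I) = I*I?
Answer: 27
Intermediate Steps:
P(I) = I²
r = 13/5 (r = 2 + (0 + 3)/(3 + 2) = 2 + 3/5 = 2 + 3*(⅕) = 2 + ⅗ = 13/5 ≈ 2.6000)
V(G, t) = 9 (V(G, t) = 3² = 9)
u(W, Y) = 9*Y
V(-16, -7) - u(z(r, -5)², -2) = 9 - 9*(-2) = 9 - 1*(-18) = 9 + 18 = 27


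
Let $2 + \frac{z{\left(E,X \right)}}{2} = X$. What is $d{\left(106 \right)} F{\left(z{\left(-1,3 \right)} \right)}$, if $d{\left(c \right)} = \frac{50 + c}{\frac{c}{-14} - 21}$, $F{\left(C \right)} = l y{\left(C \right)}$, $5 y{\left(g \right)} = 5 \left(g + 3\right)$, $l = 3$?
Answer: $- \frac{819}{10} \approx -81.9$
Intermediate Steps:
$z{\left(E,X \right)} = -4 + 2 X$
$y{\left(g \right)} = 3 + g$ ($y{\left(g \right)} = \frac{5 \left(g + 3\right)}{5} = \frac{5 \left(3 + g\right)}{5} = \frac{15 + 5 g}{5} = 3 + g$)
$F{\left(C \right)} = 9 + 3 C$ ($F{\left(C \right)} = 3 \left(3 + C\right) = 9 + 3 C$)
$d{\left(c \right)} = \frac{50 + c}{-21 - \frac{c}{14}}$ ($d{\left(c \right)} = \frac{50 + c}{c \left(- \frac{1}{14}\right) - 21} = \frac{50 + c}{- \frac{c}{14} - 21} = \frac{50 + c}{-21 - \frac{c}{14}}$)
$d{\left(106 \right)} F{\left(z{\left(-1,3 \right)} \right)} = \frac{14 \left(-50 - 106\right)}{294 + 106} \left(9 + 3 \left(-4 + 2 \cdot 3\right)\right) = \frac{14 \left(-50 - 106\right)}{400} \left(9 + 3 \left(-4 + 6\right)\right) = 14 \cdot \frac{1}{400} \left(-156\right) \left(9 + 3 \cdot 2\right) = - \frac{273 \left(9 + 6\right)}{50} = \left(- \frac{273}{50}\right) 15 = - \frac{819}{10}$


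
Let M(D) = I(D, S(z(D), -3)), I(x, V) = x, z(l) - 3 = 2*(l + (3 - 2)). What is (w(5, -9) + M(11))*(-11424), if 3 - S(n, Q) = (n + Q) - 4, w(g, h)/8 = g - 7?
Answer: 57120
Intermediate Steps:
w(g, h) = -56 + 8*g (w(g, h) = 8*(g - 7) = 8*(-7 + g) = -56 + 8*g)
z(l) = 5 + 2*l (z(l) = 3 + 2*(l + (3 - 2)) = 3 + 2*(l + 1) = 3 + 2*(1 + l) = 3 + (2 + 2*l) = 5 + 2*l)
S(n, Q) = 7 - Q - n (S(n, Q) = 3 - ((n + Q) - 4) = 3 - ((Q + n) - 4) = 3 - (-4 + Q + n) = 3 + (4 - Q - n) = 7 - Q - n)
M(D) = D
(w(5, -9) + M(11))*(-11424) = ((-56 + 8*5) + 11)*(-11424) = ((-56 + 40) + 11)*(-11424) = (-16 + 11)*(-11424) = -5*(-11424) = 57120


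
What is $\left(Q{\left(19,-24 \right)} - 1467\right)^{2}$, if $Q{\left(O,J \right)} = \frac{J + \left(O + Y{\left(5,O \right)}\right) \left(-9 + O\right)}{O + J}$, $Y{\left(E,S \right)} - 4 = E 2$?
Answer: $\frac{58384881}{25} \approx 2.3354 \cdot 10^{6}$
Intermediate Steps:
$Y{\left(E,S \right)} = 4 + 2 E$ ($Y{\left(E,S \right)} = 4 + E 2 = 4 + 2 E$)
$Q{\left(O,J \right)} = \frac{J + \left(-9 + O\right) \left(14 + O\right)}{J + O}$ ($Q{\left(O,J \right)} = \frac{J + \left(O + \left(4 + 2 \cdot 5\right)\right) \left(-9 + O\right)}{O + J} = \frac{J + \left(O + \left(4 + 10\right)\right) \left(-9 + O\right)}{J + O} = \frac{J + \left(O + 14\right) \left(-9 + O\right)}{J + O} = \frac{J + \left(14 + O\right) \left(-9 + O\right)}{J + O} = \frac{J + \left(-9 + O\right) \left(14 + O\right)}{J + O}$)
$\left(Q{\left(19,-24 \right)} - 1467\right)^{2} = \left(\frac{-126 - 24 + 19^{2} + 5 \cdot 19}{-24 + 19} - 1467\right)^{2} = \left(\frac{-126 - 24 + 361 + 95}{-5} - 1467\right)^{2} = \left(\left(- \frac{1}{5}\right) 306 - 1467\right)^{2} = \left(- \frac{306}{5} - 1467\right)^{2} = \left(- \frac{7641}{5}\right)^{2} = \frac{58384881}{25}$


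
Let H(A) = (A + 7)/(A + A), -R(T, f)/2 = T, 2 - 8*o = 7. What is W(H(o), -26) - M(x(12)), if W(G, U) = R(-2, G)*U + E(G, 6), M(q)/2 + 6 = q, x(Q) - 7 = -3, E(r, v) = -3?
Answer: -103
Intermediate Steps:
o = -5/8 (o = ¼ - ⅛*7 = ¼ - 7/8 = -5/8 ≈ -0.62500)
R(T, f) = -2*T
x(Q) = 4 (x(Q) = 7 - 3 = 4)
M(q) = -12 + 2*q
H(A) = (7 + A)/(2*A) (H(A) = (7 + A)/((2*A)) = (7 + A)*(1/(2*A)) = (7 + A)/(2*A))
W(G, U) = -3 + 4*U (W(G, U) = (-2*(-2))*U - 3 = 4*U - 3 = -3 + 4*U)
W(H(o), -26) - M(x(12)) = (-3 + 4*(-26)) - (-12 + 2*4) = (-3 - 104) - (-12 + 8) = -107 - 1*(-4) = -107 + 4 = -103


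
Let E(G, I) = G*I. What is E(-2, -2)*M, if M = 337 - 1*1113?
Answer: -3104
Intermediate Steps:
M = -776 (M = 337 - 1113 = -776)
E(-2, -2)*M = -2*(-2)*(-776) = 4*(-776) = -3104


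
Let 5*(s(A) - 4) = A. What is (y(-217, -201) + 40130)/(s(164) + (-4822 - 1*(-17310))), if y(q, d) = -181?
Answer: 199745/62624 ≈ 3.1896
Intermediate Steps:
s(A) = 4 + A/5
(y(-217, -201) + 40130)/(s(164) + (-4822 - 1*(-17310))) = (-181 + 40130)/((4 + (1/5)*164) + (-4822 - 1*(-17310))) = 39949/((4 + 164/5) + (-4822 + 17310)) = 39949/(184/5 + 12488) = 39949/(62624/5) = 39949*(5/62624) = 199745/62624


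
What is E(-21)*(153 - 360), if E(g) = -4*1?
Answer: 828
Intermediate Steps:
E(g) = -4
E(-21)*(153 - 360) = -4*(153 - 360) = -4*(-207) = 828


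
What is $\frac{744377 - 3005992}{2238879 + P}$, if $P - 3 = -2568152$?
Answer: $\frac{452323}{65854} \approx 6.8686$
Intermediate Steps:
$P = -2568149$ ($P = 3 - 2568152 = -2568149$)
$\frac{744377 - 3005992}{2238879 + P} = \frac{744377 - 3005992}{2238879 - 2568149} = - \frac{2261615}{-329270} = \left(-2261615\right) \left(- \frac{1}{329270}\right) = \frac{452323}{65854}$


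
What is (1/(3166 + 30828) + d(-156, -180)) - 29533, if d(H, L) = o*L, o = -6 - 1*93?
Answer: -398171721/33994 ≈ -11713.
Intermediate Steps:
o = -99 (o = -6 - 93 = -99)
d(H, L) = -99*L
(1/(3166 + 30828) + d(-156, -180)) - 29533 = (1/(3166 + 30828) - 99*(-180)) - 29533 = (1/33994 + 17820) - 29533 = 605773081/33994 - 29533 = -398171721/33994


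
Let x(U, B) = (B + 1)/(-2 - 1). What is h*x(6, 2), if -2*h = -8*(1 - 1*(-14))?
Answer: -60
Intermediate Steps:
x(U, B) = -⅓ - B/3 (x(U, B) = (1 + B)/(-3) = (1 + B)*(-⅓) = -⅓ - B/3)
h = 60 (h = -(-4)*(1 - 1*(-14)) = -(-4)*(1 + 14) = -(-4)*15 = -½*(-120) = 60)
h*x(6, 2) = 60*(-⅓ - ⅓*2) = 60*(-⅓ - ⅔) = 60*(-1) = -60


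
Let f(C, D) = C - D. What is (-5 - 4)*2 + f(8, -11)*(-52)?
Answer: -1006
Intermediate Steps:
(-5 - 4)*2 + f(8, -11)*(-52) = (-5 - 4)*2 + (8 - 1*(-11))*(-52) = -9*2 + (8 + 11)*(-52) = -18 + 19*(-52) = -18 - 988 = -1006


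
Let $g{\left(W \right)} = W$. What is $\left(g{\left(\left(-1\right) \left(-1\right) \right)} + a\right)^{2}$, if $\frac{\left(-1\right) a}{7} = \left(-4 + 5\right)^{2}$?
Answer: $36$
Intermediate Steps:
$a = -7$ ($a = - 7 \left(-4 + 5\right)^{2} = - 7 \cdot 1^{2} = \left(-7\right) 1 = -7$)
$\left(g{\left(\left(-1\right) \left(-1\right) \right)} + a\right)^{2} = \left(\left(-1\right) \left(-1\right) - 7\right)^{2} = \left(1 - 7\right)^{2} = \left(-6\right)^{2} = 36$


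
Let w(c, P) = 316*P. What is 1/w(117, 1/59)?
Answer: 59/316 ≈ 0.18671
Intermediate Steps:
1/w(117, 1/59) = 1/(316/59) = 59/316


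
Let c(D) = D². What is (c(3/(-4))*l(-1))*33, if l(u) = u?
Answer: -297/16 ≈ -18.563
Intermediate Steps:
(c(3/(-4))*l(-1))*33 = ((3/(-4))²*(-1))*33 = ((3*(-¼))²*(-1))*33 = ((-¾)²*(-1))*33 = ((9/16)*(-1))*33 = -9/16*33 = -297/16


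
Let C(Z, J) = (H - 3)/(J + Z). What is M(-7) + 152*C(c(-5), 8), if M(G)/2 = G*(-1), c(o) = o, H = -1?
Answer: -566/3 ≈ -188.67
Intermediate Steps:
M(G) = -2*G (M(G) = 2*(G*(-1)) = 2*(-G) = -2*G)
C(Z, J) = -4/(J + Z) (C(Z, J) = (-1 - 3)/(J + Z) = -4/(J + Z))
M(-7) + 152*C(c(-5), 8) = -2*(-7) + 152*(-4/(8 - 5)) = 14 + 152*(-4/3) = 14 - 608/3 = -566/3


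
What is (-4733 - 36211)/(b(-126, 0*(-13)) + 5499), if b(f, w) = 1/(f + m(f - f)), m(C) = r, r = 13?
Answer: -2313336/310693 ≈ -7.4457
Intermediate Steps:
m(C) = 13
b(f, w) = 1/(13 + f) (b(f, w) = 1/(f + 13) = 1/(13 + f))
(-4733 - 36211)/(b(-126, 0*(-13)) + 5499) = (-4733 - 36211)/(1/(13 - 126) + 5499) = -40944/(1/(-113) + 5499) = -40944/(-1/113 + 5499) = -40944/621386/113 = -40944*113/621386 = -2313336/310693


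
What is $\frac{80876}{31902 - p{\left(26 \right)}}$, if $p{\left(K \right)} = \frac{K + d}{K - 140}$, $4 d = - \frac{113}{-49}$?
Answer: $\frac{1807093344}{712823497} \approx 2.5351$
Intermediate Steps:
$d = \frac{113}{196}$ ($d = \frac{\left(-113\right) \frac{1}{-49}}{4} = \frac{\left(-113\right) \left(- \frac{1}{49}\right)}{4} = \frac{1}{4} \cdot \frac{113}{49} = \frac{113}{196} \approx 0.57653$)
$p{\left(K \right)} = \frac{\frac{113}{196} + K}{-140 + K}$ ($p{\left(K \right)} = \frac{K + \frac{113}{196}}{K - 140} = \frac{\frac{113}{196} + K}{-140 + K}$)
$\frac{80876}{31902 - p{\left(26 \right)}} = \frac{80876}{31902 - \frac{\frac{113}{196} + 26}{-140 + 26}} = \frac{80876}{31902 - \frac{1}{-114} \cdot \frac{5209}{196}} = \frac{80876}{31902 - \left(- \frac{1}{114}\right) \frac{5209}{196}} = \frac{80876}{31902 - - \frac{5209}{22344}} = \frac{80876}{31902 + \frac{5209}{22344}} = \frac{80876}{\frac{712823497}{22344}} = 80876 \cdot \frac{22344}{712823497} = \frac{1807093344}{712823497}$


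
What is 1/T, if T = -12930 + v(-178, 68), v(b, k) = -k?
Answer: -1/12998 ≈ -7.6935e-5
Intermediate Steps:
T = -12998 (T = -12930 - 1*68 = -12930 - 68 = -12998)
1/T = 1/(-12998) = -1/12998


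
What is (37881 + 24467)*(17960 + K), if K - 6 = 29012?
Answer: 2928984344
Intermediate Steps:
K = 29018 (K = 6 + 29012 = 29018)
(37881 + 24467)*(17960 + K) = (37881 + 24467)*(17960 + 29018) = 62348*46978 = 2928984344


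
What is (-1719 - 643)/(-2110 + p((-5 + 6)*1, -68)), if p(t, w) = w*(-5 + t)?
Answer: 1181/919 ≈ 1.2851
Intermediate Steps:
(-1719 - 643)/(-2110 + p((-5 + 6)*1, -68)) = (-1719 - 643)/(-2110 - 68*(-5 + (-5 + 6)*1)) = -2362/(-2110 - 68*(-5 + 1*1)) = -2362/(-2110 - 68*(-5 + 1)) = -2362/(-2110 - 68*(-4)) = -2362/(-2110 + 272) = -2362/(-1838) = -2362*(-1/1838) = 1181/919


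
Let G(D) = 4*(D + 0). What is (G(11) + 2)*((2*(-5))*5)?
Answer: -2300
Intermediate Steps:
G(D) = 4*D
(G(11) + 2)*((2*(-5))*5) = (4*11 + 2)*((2*(-5))*5) = (44 + 2)*(-10*5) = 46*(-50) = -2300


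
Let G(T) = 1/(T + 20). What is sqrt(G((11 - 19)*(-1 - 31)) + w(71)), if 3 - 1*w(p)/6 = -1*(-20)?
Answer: I*sqrt(1942419)/138 ≈ 10.099*I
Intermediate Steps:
G(T) = 1/(20 + T)
w(p) = -102 (w(p) = 18 - (-6)*(-20) = 18 - 6*20 = 18 - 120 = -102)
sqrt(G((11 - 19)*(-1 - 31)) + w(71)) = sqrt(1/(20 + (11 - 19)*(-1 - 31)) - 102) = sqrt(1/(20 - 8*(-32)) - 102) = sqrt(1/(20 + 256) - 102) = sqrt(1/276 - 102) = sqrt(-28151/276) = I*sqrt(1942419)/138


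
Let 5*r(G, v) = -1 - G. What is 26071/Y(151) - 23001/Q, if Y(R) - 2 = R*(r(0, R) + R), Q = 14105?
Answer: -780328589/1606051720 ≈ -0.48587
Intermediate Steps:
r(G, v) = -⅕ - G/5 (r(G, v) = (-1 - G)/5 = -⅕ - G/5)
Y(R) = 2 + R*(-⅕ + R) (Y(R) = 2 + R*((-⅕ - ⅕*0) + R) = 2 + R*((-⅕ + 0) + R) = 2 + R*(-⅕ + R))
26071/Y(151) - 23001/Q = 26071/(2 + 151² - ⅕*151) - 23001/14105 = 26071/(2 + 22801 - 151/5) - 23001*1/14105 = 26071/(113864/5) - 23001/14105 = 26071*(5/113864) - 23001/14105 = 130355/113864 - 23001/14105 = -780328589/1606051720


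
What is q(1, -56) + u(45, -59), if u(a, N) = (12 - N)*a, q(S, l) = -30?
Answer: 3165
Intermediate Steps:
u(a, N) = a*(12 - N)
q(1, -56) + u(45, -59) = -30 + 45*(12 - 1*(-59)) = -30 + 45*(12 + 59) = -30 + 45*71 = -30 + 3195 = 3165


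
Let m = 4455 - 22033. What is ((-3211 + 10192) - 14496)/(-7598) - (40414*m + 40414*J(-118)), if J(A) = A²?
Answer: 1122017607603/7598 ≈ 1.4767e+8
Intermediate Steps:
m = -17578
((-3211 + 10192) - 14496)/(-7598) - (40414*m + 40414*J(-118)) = ((-3211 + 10192) - 14496)/(-7598) - 40414/(1/(-17578 + (-118)²)) = (6981 - 14496)*(-1/7598) - 40414/(1/(-17578 + 13924)) = -7515*(-1/7598) - 40414/(1/(-3654)) = 7515/7598 - 40414/(-1/3654) = 7515/7598 - 40414*(-3654) = 7515/7598 + 147672756 = 1122017607603/7598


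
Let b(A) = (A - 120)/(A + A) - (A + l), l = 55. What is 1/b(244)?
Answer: -122/36447 ≈ -0.0033473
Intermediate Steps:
b(A) = -55 - A + (-120 + A)/(2*A) (b(A) = (A - 120)/(A + A) - (A + 55) = (-120 + A)/((2*A)) - (55 + A) = (-120 + A)*(1/(2*A)) + (-55 - A) = (-120 + A)/(2*A) + (-55 - A) = -55 - A + (-120 + A)/(2*A))
1/b(244) = 1/(-109/2 - 1*244 - 60/244) = 1/(-109/2 - 244 - 60*1/244) = 1/(-109/2 - 244 - 15/61) = 1/(-36447/122) = -122/36447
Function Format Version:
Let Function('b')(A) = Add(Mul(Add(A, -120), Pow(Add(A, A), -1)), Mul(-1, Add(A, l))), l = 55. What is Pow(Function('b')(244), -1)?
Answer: Rational(-122, 36447) ≈ -0.0033473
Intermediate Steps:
Function('b')(A) = Add(-55, Mul(-1, A), Mul(Rational(1, 2), Pow(A, -1), Add(-120, A))) (Function('b')(A) = Add(Mul(Add(A, -120), Pow(Add(A, A), -1)), Mul(-1, Add(A, 55))) = Add(Mul(Add(-120, A), Pow(Mul(2, A), -1)), Mul(-1, Add(55, A))) = Add(Mul(Add(-120, A), Mul(Rational(1, 2), Pow(A, -1))), Add(-55, Mul(-1, A))) = Add(Mul(Rational(1, 2), Pow(A, -1), Add(-120, A)), Add(-55, Mul(-1, A))) = Add(-55, Mul(-1, A), Mul(Rational(1, 2), Pow(A, -1), Add(-120, A))))
Pow(Function('b')(244), -1) = Pow(Add(Rational(-109, 2), Mul(-1, 244), Mul(-60, Pow(244, -1))), -1) = Pow(Add(Rational(-109, 2), -244, Mul(-60, Rational(1, 244))), -1) = Pow(Add(Rational(-109, 2), -244, Rational(-15, 61)), -1) = Pow(Rational(-36447, 122), -1) = Rational(-122, 36447)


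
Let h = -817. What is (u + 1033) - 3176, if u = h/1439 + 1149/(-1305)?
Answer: -1342349527/625965 ≈ -2144.4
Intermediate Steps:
u = -906532/625965 (u = -817/1439 + 1149/(-1305) = -817*1/1439 + 1149*(-1/1305) = -817/1439 - 383/435 = -906532/625965 ≈ -1.4482)
(u + 1033) - 3176 = (-906532/625965 + 1033) - 3176 = 645715313/625965 - 3176 = -1342349527/625965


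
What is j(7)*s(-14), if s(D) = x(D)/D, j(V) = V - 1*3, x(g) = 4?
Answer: -8/7 ≈ -1.1429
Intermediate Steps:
j(V) = -3 + V (j(V) = V - 3 = -3 + V)
s(D) = 4/D
j(7)*s(-14) = (-3 + 7)*(4/(-14)) = 4*(4*(-1/14)) = 4*(-2/7) = -8/7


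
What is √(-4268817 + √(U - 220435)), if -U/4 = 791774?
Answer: √(-4268817 + I*√3387531) ≈ 0.45 + 2066.1*I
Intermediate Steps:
U = -3167096 (U = -4*791774 = -3167096)
√(-4268817 + √(U - 220435)) = √(-4268817 + √(-3167096 - 220435)) = √(-4268817 + √(-3387531)) = √(-4268817 + I*√3387531)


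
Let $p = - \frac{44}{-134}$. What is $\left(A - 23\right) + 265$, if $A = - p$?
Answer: $\frac{16192}{67} \approx 241.67$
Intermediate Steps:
$p = \frac{22}{67}$ ($p = \left(-44\right) \left(- \frac{1}{134}\right) = \frac{22}{67} \approx 0.32836$)
$A = - \frac{22}{67}$ ($A = \left(-1\right) \frac{22}{67} = - \frac{22}{67} \approx -0.32836$)
$\left(A - 23\right) + 265 = \left(- \frac{22}{67} - 23\right) + 265 = - \frac{1563}{67} + 265 = \frac{16192}{67}$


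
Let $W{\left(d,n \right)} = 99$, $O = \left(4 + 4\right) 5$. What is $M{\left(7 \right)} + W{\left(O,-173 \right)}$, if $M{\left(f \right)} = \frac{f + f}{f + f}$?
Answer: $100$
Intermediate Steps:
$O = 40$ ($O = 8 \cdot 5 = 40$)
$M{\left(f \right)} = 1$ ($M{\left(f \right)} = \frac{2 f}{2 f} = 2 f \frac{1}{2 f} = 1$)
$M{\left(7 \right)} + W{\left(O,-173 \right)} = 1 + 99 = 100$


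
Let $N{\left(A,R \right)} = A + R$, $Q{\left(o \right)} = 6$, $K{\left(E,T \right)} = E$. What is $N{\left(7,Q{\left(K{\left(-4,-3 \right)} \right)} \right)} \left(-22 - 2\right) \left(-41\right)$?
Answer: $12792$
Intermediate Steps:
$N{\left(7,Q{\left(K{\left(-4,-3 \right)} \right)} \right)} \left(-22 - 2\right) \left(-41\right) = \left(7 + 6\right) \left(-22 - 2\right) \left(-41\right) = 13 \left(-22 - 2\right) \left(-41\right) = 13 \left(-24\right) \left(-41\right) = \left(-312\right) \left(-41\right) = 12792$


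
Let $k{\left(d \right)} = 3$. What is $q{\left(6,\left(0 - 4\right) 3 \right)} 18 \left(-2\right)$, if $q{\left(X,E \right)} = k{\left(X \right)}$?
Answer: $-108$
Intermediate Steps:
$q{\left(X,E \right)} = 3$
$q{\left(6,\left(0 - 4\right) 3 \right)} 18 \left(-2\right) = 3 \cdot 18 \left(-2\right) = 54 \left(-2\right) = -108$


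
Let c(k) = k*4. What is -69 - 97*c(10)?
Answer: -3949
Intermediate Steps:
c(k) = 4*k
-69 - 97*c(10) = -69 - 388*10 = -69 - 97*40 = -69 - 3880 = -3949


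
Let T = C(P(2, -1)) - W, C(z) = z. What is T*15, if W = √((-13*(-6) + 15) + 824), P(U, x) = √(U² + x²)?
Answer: -15*√917 + 15*√5 ≈ -420.69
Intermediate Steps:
W = √917 (W = √((78 + 15) + 824) = √(93 + 824) = √917 ≈ 30.282)
T = √5 - √917 (T = √(2² + (-1)²) - √917 = √(4 + 1) - √917 = √5 - √917 ≈ -28.046)
T*15 = (√5 - √917)*15 = -15*√917 + 15*√5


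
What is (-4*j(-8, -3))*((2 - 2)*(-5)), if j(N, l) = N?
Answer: 0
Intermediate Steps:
(-4*j(-8, -3))*((2 - 2)*(-5)) = (-4*(-8))*((2 - 2)*(-5)) = 32*(0*(-5)) = 32*0 = 0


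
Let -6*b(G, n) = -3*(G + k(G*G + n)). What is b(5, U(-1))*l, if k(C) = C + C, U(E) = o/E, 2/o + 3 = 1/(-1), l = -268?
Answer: -7504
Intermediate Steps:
o = -1/2 (o = 2/(-3 + 1/(-1)) = 2/(-3 - 1) = 2/(-4) = 2*(-1/4) = -1/2 ≈ -0.50000)
U(E) = -1/(2*E)
k(C) = 2*C
b(G, n) = n + G**2 + G/2 (b(G, n) = -(-1)*(G + 2*(G*G + n))/2 = -(-1)*(G + 2*(G**2 + n))/2 = -(-1)*(G + 2*(n + G**2))/2 = -(-1)*(G + (2*n + 2*G**2))/2 = -(-1)*(G + 2*n + 2*G**2)/2 = -(-6*n - 6*G**2 - 3*G)/6 = n + G**2 + G/2)
b(5, U(-1))*l = (-1/2/(-1) + 5**2 + (1/2)*5)*(-268) = (-1/2*(-1) + 25 + 5/2)*(-268) = (1/2 + 25 + 5/2)*(-268) = 28*(-268) = -7504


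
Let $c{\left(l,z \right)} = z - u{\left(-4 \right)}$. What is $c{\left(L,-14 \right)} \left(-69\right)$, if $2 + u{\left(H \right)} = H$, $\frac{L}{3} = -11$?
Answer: $552$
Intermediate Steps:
$L = -33$ ($L = 3 \left(-11\right) = -33$)
$u{\left(H \right)} = -2 + H$
$c{\left(l,z \right)} = 6 + z$ ($c{\left(l,z \right)} = z - \left(-2 - 4\right) = z - -6 = z + 6 = 6 + z$)
$c{\left(L,-14 \right)} \left(-69\right) = \left(6 - 14\right) \left(-69\right) = \left(-8\right) \left(-69\right) = 552$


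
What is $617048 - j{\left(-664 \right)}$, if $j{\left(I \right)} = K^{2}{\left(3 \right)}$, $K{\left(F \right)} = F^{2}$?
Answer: $616967$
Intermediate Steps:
$j{\left(I \right)} = 81$ ($j{\left(I \right)} = \left(3^{2}\right)^{2} = 9^{2} = 81$)
$617048 - j{\left(-664 \right)} = 617048 - 81 = 616967$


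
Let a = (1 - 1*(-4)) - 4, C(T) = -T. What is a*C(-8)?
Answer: 8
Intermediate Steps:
a = 1 (a = (1 + 4) - 4 = 5 - 4 = 1)
a*C(-8) = 1*(-1*(-8)) = 1*8 = 8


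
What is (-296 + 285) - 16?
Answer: -27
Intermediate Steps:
(-296 + 285) - 16 = -11 - 16 = -27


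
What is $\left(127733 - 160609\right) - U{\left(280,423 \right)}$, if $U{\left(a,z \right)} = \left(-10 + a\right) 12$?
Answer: $-36116$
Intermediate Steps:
$U{\left(a,z \right)} = -120 + 12 a$
$\left(127733 - 160609\right) - U{\left(280,423 \right)} = \left(127733 - 160609\right) - \left(-120 + 12 \cdot 280\right) = \left(127733 - 160609\right) - \left(-120 + 3360\right) = -32876 - 3240 = -36116$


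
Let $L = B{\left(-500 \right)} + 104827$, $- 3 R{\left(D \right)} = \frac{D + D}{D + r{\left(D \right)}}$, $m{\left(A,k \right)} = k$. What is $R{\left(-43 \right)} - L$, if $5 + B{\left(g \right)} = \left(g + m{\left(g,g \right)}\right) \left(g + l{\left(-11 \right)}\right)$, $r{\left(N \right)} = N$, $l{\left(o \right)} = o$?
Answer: $- \frac{1847467}{3} \approx -6.1582 \cdot 10^{5}$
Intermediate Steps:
$B{\left(g \right)} = -5 + 2 g \left(-11 + g\right)$ ($B{\left(g \right)} = -5 + \left(g + g\right) \left(g - 11\right) = -5 + 2 g \left(-11 + g\right)$)
$R{\left(D \right)} = - \frac{1}{3}$ ($R{\left(D \right)} = - \frac{\left(D + D\right) \frac{1}{D + D}}{3} = - \frac{2 D \frac{1}{2 D}}{3} = \left(- \frac{1}{3}\right) 1 = - \frac{1}{3}$)
$L = 615822$ ($L = \left(-5 - -11000 + 2 \left(-500\right)^{2}\right) + 104827 = \left(-5 + 11000 + 2 \cdot 250000\right) + 104827 = \left(-5 + 11000 + 500000\right) + 104827 = 510995 + 104827 = 615822$)
$R{\left(-43 \right)} - L = - \frac{1}{3} - 615822 = - \frac{1847467}{3}$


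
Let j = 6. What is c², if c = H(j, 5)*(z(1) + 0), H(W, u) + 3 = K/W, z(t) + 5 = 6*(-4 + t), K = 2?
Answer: 33856/9 ≈ 3761.8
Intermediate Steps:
z(t) = -29 + 6*t (z(t) = -5 + 6*(-4 + t) = -5 + (-24 + 6*t) = -29 + 6*t)
H(W, u) = -3 + 2/W
c = 184/3 (c = (-3 + 2/6)*((-29 + 6*1) + 0) = (-3 + 2*(⅙))*((-29 + 6) + 0) = (-3 + ⅓)*(-23 + 0) = -8/3*(-23) = 184/3 ≈ 61.333)
c² = (184/3)² = 33856/9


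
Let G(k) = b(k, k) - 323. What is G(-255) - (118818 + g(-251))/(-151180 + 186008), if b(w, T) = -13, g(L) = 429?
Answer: -11821455/34828 ≈ -339.42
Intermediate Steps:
G(k) = -336 (G(k) = -13 - 323 = -336)
G(-255) - (118818 + g(-251))/(-151180 + 186008) = -336 - (118818 + 429)/(-151180 + 186008) = -336 - 119247/34828 = -11821455/34828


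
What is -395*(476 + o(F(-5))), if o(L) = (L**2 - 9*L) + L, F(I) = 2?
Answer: -183280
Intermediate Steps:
o(L) = L**2 - 8*L
-395*(476 + o(F(-5))) = -395*(476 + 2*(-8 + 2)) = -395*(476 + 2*(-6)) = -395*(476 - 12) = -395*464 = -183280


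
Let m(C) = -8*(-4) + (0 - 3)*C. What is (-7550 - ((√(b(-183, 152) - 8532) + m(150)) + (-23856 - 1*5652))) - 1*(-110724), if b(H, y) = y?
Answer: 133100 - 2*I*√2095 ≈ 1.331e+5 - 91.542*I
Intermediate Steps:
m(C) = 32 - 3*C
(-7550 - ((√(b(-183, 152) - 8532) + m(150)) + (-23856 - 1*5652))) - 1*(-110724) = (-7550 - ((√(152 - 8532) + (32 - 3*150)) + (-23856 - 1*5652))) - 1*(-110724) = (-7550 - ((√(-8380) + (32 - 450)) + (-23856 - 5652))) + 110724 = (-7550 - ((2*I*√2095 - 418) - 29508)) + 110724 = (-7550 - ((-418 + 2*I*√2095) - 29508)) + 110724 = (-7550 - (-29926 + 2*I*√2095)) + 110724 = (-7550 + (29926 - 2*I*√2095)) + 110724 = (22376 - 2*I*√2095) + 110724 = 133100 - 2*I*√2095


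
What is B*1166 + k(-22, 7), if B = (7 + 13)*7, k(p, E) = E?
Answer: 163247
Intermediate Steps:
B = 140 (B = 20*7 = 140)
B*1166 + k(-22, 7) = 140*1166 + 7 = 163240 + 7 = 163247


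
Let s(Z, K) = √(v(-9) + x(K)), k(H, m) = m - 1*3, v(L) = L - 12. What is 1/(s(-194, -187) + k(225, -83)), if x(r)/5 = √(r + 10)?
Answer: -1/(86 - √(-21 + 5*I*√177)) ≈ -0.012252 - 0.0010181*I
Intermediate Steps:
v(L) = -12 + L
k(H, m) = -3 + m (k(H, m) = m - 3 = -3 + m)
x(r) = 5*√(10 + r) (x(r) = 5*√(r + 10) = 5*√(10 + r))
s(Z, K) = √(-21 + 5*√(10 + K)) (s(Z, K) = √((-12 - 9) + 5*√(10 + K)) = √(-21 + 5*√(10 + K)))
1/(s(-194, -187) + k(225, -83)) = 1/(√(-21 + 5*√(10 - 187)) + (-3 - 83)) = 1/(√(-21 + 5*√(-177)) - 86) = 1/(√(-21 + 5*(I*√177)) - 86) = 1/(√(-21 + 5*I*√177) - 86) = 1/(-86 + √(-21 + 5*I*√177))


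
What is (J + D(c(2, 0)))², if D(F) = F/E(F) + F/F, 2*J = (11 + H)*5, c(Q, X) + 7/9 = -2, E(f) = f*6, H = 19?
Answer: 208849/36 ≈ 5801.4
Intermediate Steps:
E(f) = 6*f
c(Q, X) = -25/9 (c(Q, X) = -7/9 - 2 = -25/9)
J = 75 (J = ((11 + 19)*5)/2 = (30*5)/2 = (½)*150 = 75)
D(F) = 7/6 (D(F) = F/((6*F)) + F/F = F*(1/(6*F)) + 1 = ⅙ + 1 = 7/6)
(J + D(c(2, 0)))² = (75 + 7/6)² = (457/6)² = 208849/36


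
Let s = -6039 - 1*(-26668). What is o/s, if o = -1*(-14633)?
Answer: 14633/20629 ≈ 0.70934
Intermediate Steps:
o = 14633
s = 20629 (s = -6039 + 26668 = 20629)
o/s = 14633/20629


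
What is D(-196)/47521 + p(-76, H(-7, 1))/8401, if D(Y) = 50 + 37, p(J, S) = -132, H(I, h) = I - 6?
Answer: -5541885/399223921 ≈ -0.013882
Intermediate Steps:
H(I, h) = -6 + I
D(Y) = 87
D(-196)/47521 + p(-76, H(-7, 1))/8401 = 87/47521 - 132/8401 = -5541885/399223921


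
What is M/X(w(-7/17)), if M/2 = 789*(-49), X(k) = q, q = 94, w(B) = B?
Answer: -38661/47 ≈ -822.57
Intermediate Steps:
X(k) = 94
M = -77322 (M = 2*(789*(-49)) = 2*(-38661) = -77322)
M/X(w(-7/17)) = -77322/94 = -77322*1/94 = -38661/47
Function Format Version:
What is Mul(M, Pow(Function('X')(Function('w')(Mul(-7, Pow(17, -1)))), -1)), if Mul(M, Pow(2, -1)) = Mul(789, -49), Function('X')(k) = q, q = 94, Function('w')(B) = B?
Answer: Rational(-38661, 47) ≈ -822.57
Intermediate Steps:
Function('X')(k) = 94
M = -77322 (M = Mul(2, Mul(789, -49)) = Mul(2, -38661) = -77322)
Mul(M, Pow(Function('X')(Function('w')(Mul(-7, Pow(17, -1)))), -1)) = Mul(-77322, Pow(94, -1)) = Mul(-77322, Rational(1, 94)) = Rational(-38661, 47)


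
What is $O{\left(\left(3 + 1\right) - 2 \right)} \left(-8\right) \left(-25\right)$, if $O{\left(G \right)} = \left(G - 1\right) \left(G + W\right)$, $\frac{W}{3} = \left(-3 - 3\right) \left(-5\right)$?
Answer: $18400$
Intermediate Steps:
$W = 90$ ($W = 3 \left(-3 - 3\right) \left(-5\right) = 3 \left(\left(-6\right) \left(-5\right)\right) = 3 \cdot 30 = 90$)
$O{\left(G \right)} = \left(-1 + G\right) \left(90 + G\right)$ ($O{\left(G \right)} = \left(G - 1\right) \left(G + 90\right) = \left(-1 + G\right) \left(90 + G\right)$)
$O{\left(\left(3 + 1\right) - 2 \right)} \left(-8\right) \left(-25\right) = \left(-90 + \left(\left(3 + 1\right) - 2\right)^{2} + 89 \left(\left(3 + 1\right) - 2\right)\right) \left(-8\right) \left(-25\right) = \left(-90 + \left(4 - 2\right)^{2} + 89 \left(4 - 2\right)\right) \left(-8\right) \left(-25\right) = \left(-90 + 2^{2} + 89 \cdot 2\right) \left(-8\right) \left(-25\right) = \left(-90 + 4 + 178\right) \left(-8\right) \left(-25\right) = 92 \left(-8\right) \left(-25\right) = \left(-736\right) \left(-25\right) = 18400$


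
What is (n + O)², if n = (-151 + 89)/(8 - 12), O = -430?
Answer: 687241/4 ≈ 1.7181e+5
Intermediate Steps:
n = 31/2 (n = -62/(-4) = -62*(-¼) = 31/2 ≈ 15.500)
(n + O)² = (31/2 - 430)² = (-829/2)² = 687241/4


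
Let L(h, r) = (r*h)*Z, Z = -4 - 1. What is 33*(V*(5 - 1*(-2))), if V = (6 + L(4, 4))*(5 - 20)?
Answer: 256410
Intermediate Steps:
Z = -5
L(h, r) = -5*h*r (L(h, r) = (r*h)*(-5) = (h*r)*(-5) = -5*h*r)
V = 1110 (V = (6 - 5*4*4)*(5 - 20) = (6 - 80)*(-15) = -74*(-15) = 1110)
33*(V*(5 - 1*(-2))) = 33*(1110*(5 - 1*(-2))) = 33*(1110*(5 + 2)) = 33*(1110*7) = 33*7770 = 256410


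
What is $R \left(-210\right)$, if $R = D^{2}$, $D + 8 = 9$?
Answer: $-210$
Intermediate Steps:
$D = 1$ ($D = -8 + 9 = 1$)
$R = 1$ ($R = 1^{2} = 1$)
$R \left(-210\right) = 1 \left(-210\right) = -210$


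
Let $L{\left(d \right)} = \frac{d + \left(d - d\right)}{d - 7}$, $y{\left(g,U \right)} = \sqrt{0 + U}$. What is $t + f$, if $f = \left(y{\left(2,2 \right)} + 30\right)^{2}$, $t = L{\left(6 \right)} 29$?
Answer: $728 + 60 \sqrt{2} \approx 812.85$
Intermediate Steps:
$y{\left(g,U \right)} = \sqrt{U}$
$L{\left(d \right)} = \frac{d}{-7 + d}$ ($L{\left(d \right)} = \frac{d + 0}{-7 + d} = \frac{d}{-7 + d}$)
$t = -174$ ($t = \frac{6}{-7 + 6} \cdot 29 = \frac{6}{-1} \cdot 29 = 6 \left(-1\right) 29 = \left(-6\right) 29 = -174$)
$f = \left(30 + \sqrt{2}\right)^{2}$ ($f = \left(\sqrt{2} + 30\right)^{2} = \left(30 + \sqrt{2}\right)^{2} \approx 986.85$)
$t + f = -174 + \left(30 + \sqrt{2}\right)^{2}$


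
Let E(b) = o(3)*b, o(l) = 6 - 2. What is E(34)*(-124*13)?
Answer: -219232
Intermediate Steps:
o(l) = 4
E(b) = 4*b
E(34)*(-124*13) = (4*34)*(-124*13) = 136*(-1612) = -219232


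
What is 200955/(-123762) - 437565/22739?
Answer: -19574478425/938074706 ≈ -20.867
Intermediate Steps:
200955/(-123762) - 437565/22739 = 200955*(-1/123762) - 437565*1/22739 = -66985/41254 - 437565/22739 = -19574478425/938074706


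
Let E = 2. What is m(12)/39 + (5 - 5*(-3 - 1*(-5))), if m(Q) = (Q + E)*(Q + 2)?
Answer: 1/39 ≈ 0.025641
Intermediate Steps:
m(Q) = (2 + Q)² (m(Q) = (Q + 2)*(Q + 2) = (2 + Q)*(2 + Q) = (2 + Q)²)
m(12)/39 + (5 - 5*(-3 - 1*(-5))) = (4 + 12² + 4*12)/39 + (5 - 5*(-3 - 1*(-5))) = (4 + 144 + 48)*(1/39) + (5 - 5*(-3 + 5)) = 196*(1/39) + (5 - 5*2) = 196/39 + (5 - 10) = 196/39 - 5 = 1/39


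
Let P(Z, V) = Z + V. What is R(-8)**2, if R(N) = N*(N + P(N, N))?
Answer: 36864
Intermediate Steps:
P(Z, V) = V + Z
R(N) = 3*N**2 (R(N) = N*(N + (N + N)) = N*(N + 2*N) = N*(3*N) = 3*N**2)
R(-8)**2 = (3*(-8)**2)**2 = (3*64)**2 = 192**2 = 36864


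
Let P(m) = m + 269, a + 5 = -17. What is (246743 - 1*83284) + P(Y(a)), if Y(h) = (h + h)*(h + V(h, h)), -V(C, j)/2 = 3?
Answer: 164960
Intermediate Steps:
V(C, j) = -6 (V(C, j) = -2*3 = -6)
a = -22 (a = -5 - 17 = -22)
Y(h) = 2*h*(-6 + h) (Y(h) = (h + h)*(h - 6) = (2*h)*(-6 + h) = 2*h*(-6 + h))
P(m) = 269 + m
(246743 - 1*83284) + P(Y(a)) = (246743 - 1*83284) + (269 + 2*(-22)*(-6 - 22)) = (246743 - 83284) + (269 + 2*(-22)*(-28)) = 163459 + (269 + 1232) = 163459 + 1501 = 164960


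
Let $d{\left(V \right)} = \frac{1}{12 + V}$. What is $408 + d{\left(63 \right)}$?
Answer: $\frac{30601}{75} \approx 408.01$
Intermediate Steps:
$408 + d{\left(63 \right)} = 408 + \frac{1}{12 + 63} = 408 + \frac{1}{75} = \frac{30601}{75}$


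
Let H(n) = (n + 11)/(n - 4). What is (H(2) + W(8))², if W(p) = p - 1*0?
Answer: 9/4 ≈ 2.2500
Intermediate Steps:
H(n) = (11 + n)/(-4 + n)
W(p) = p (W(p) = p + 0 = p)
(H(2) + W(8))² = ((11 + 2)/(-4 + 2) + 8)² = (13/(-2) + 8)² = (-½*13 + 8)² = (-13/2 + 8)² = (3/2)² = 9/4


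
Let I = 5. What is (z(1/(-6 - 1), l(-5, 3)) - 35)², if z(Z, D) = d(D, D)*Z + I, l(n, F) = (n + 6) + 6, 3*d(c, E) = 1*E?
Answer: 8281/9 ≈ 920.11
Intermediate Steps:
d(c, E) = E/3 (d(c, E) = (1*E)/3 = E/3)
l(n, F) = 12 + n (l(n, F) = (6 + n) + 6 = 12 + n)
z(Z, D) = 5 + D*Z/3 (z(Z, D) = (D/3)*Z + 5 = D*Z/3 + 5 = 5 + D*Z/3)
(z(1/(-6 - 1), l(-5, 3)) - 35)² = ((5 + (12 - 5)/(3*(-6 - 1))) - 35)² = ((5 + (⅓)*7/(-7)) - 35)² = ((5 + (⅓)*7*(-⅐)) - 35)² = ((5 - ⅓) - 35)² = (14/3 - 35)² = (-91/3)² = 8281/9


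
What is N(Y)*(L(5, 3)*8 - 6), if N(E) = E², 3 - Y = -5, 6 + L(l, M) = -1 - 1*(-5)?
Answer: -1408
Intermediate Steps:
L(l, M) = -2 (L(l, M) = -6 + (-1 - 1*(-5)) = -6 + (-1 + 5) = -6 + 4 = -2)
Y = 8 (Y = 3 - 1*(-5) = 3 + 5 = 8)
N(Y)*(L(5, 3)*8 - 6) = 8²*(-2*8 - 6) = 64*(-16 - 6) = 64*(-22) = -1408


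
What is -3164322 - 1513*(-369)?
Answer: -2606025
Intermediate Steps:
-3164322 - 1513*(-369) = -3164322 - 1*(-558297) = -3164322 + 558297 = -2606025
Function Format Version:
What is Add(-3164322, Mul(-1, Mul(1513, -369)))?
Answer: -2606025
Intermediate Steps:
Add(-3164322, Mul(-1, Mul(1513, -369))) = Add(-3164322, Mul(-1, -558297)) = Add(-3164322, 558297) = -2606025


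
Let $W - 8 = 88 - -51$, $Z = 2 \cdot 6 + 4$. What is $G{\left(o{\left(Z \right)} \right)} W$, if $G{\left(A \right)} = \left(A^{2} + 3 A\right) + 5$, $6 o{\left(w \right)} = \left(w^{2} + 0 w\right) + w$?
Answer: $\frac{968485}{3} \approx 3.2283 \cdot 10^{5}$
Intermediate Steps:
$Z = 16$ ($Z = 12 + 4 = 16$)
$W = 147$ ($W = 8 + \left(88 - -51\right) = 8 + \left(88 + 51\right) = 8 + 139 = 147$)
$o{\left(w \right)} = \frac{w}{6} + \frac{w^{2}}{6}$ ($o{\left(w \right)} = \frac{\left(w^{2} + 0 w\right) + w}{6} = \frac{\left(w^{2} + 0\right) + w}{6} = \frac{w^{2} + w}{6} = \frac{w + w^{2}}{6} = \frac{w}{6} + \frac{w^{2}}{6}$)
$G{\left(A \right)} = 5 + A^{2} + 3 A$
$G{\left(o{\left(Z \right)} \right)} W = \left(5 + \left(\frac{1}{6} \cdot 16 \left(1 + 16\right)\right)^{2} + 3 \cdot \frac{1}{6} \cdot 16 \left(1 + 16\right)\right) 147 = \left(5 + \left(\frac{1}{6} \cdot 16 \cdot 17\right)^{2} + 3 \cdot \frac{1}{6} \cdot 16 \cdot 17\right) 147 = \left(5 + \left(\frac{136}{3}\right)^{2} + 3 \cdot \frac{136}{3}\right) 147 = \left(5 + \frac{18496}{9} + 136\right) 147 = \frac{19765}{9} \cdot 147 = \frac{968485}{3}$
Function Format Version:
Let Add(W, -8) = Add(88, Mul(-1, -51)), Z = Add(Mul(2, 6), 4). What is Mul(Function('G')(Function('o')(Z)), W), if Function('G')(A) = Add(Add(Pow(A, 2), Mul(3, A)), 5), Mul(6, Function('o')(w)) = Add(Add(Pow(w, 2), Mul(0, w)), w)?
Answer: Rational(968485, 3) ≈ 3.2283e+5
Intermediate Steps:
Z = 16 (Z = Add(12, 4) = 16)
W = 147 (W = Add(8, Add(88, Mul(-1, -51))) = Add(8, Add(88, 51)) = Add(8, 139) = 147)
Function('o')(w) = Add(Mul(Rational(1, 6), w), Mul(Rational(1, 6), Pow(w, 2))) (Function('o')(w) = Mul(Rational(1, 6), Add(Add(Pow(w, 2), Mul(0, w)), w)) = Mul(Rational(1, 6), Add(Add(Pow(w, 2), 0), w)) = Mul(Rational(1, 6), Add(Pow(w, 2), w)) = Mul(Rational(1, 6), Add(w, Pow(w, 2))) = Add(Mul(Rational(1, 6), w), Mul(Rational(1, 6), Pow(w, 2))))
Function('G')(A) = Add(5, Pow(A, 2), Mul(3, A))
Mul(Function('G')(Function('o')(Z)), W) = Mul(Add(5, Pow(Mul(Rational(1, 6), 16, Add(1, 16)), 2), Mul(3, Mul(Rational(1, 6), 16, Add(1, 16)))), 147) = Mul(Add(5, Pow(Mul(Rational(1, 6), 16, 17), 2), Mul(3, Mul(Rational(1, 6), 16, 17))), 147) = Mul(Add(5, Pow(Rational(136, 3), 2), Mul(3, Rational(136, 3))), 147) = Mul(Add(5, Rational(18496, 9), 136), 147) = Mul(Rational(19765, 9), 147) = Rational(968485, 3)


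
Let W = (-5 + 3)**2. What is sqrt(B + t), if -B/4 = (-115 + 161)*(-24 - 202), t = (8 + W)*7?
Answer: 2*sqrt(10417) ≈ 204.13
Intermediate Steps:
W = 4 (W = (-2)**2 = 4)
t = 84 (t = (8 + 4)*7 = 12*7 = 84)
B = 41584 (B = -4*(-115 + 161)*(-24 - 202) = -184*(-226) = -4*(-10396) = 41584)
sqrt(B + t) = sqrt(41584 + 84) = sqrt(41668) = 2*sqrt(10417)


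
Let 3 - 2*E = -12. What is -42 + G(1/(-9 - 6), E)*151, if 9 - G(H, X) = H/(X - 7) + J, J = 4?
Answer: 10997/15 ≈ 733.13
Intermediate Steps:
E = 15/2 (E = 3/2 - ½*(-12) = 3/2 + 6 = 15/2 ≈ 7.5000)
G(H, X) = 5 - H/(-7 + X) (G(H, X) = 9 - (H/(X - 7) + 4) = 9 - (H/(-7 + X) + 4) = 9 - (4 + H/(-7 + X)) = 9 + (-4 - H/(-7 + X)) = 5 - H/(-7 + X))
-42 + G(1/(-9 - 6), E)*151 = -42 + ((-35 - 1/(-9 - 6) + 5*(15/2))/(-7 + 15/2))*151 = -42 + ((-35 - 1/(-15) + 75/2)/(½))*151 = -42 + (2*(-35 - 1*(-1/15) + 75/2))*151 = -42 + (2*(-35 + 1/15 + 75/2))*151 = -42 + (2*(77/30))*151 = -42 + (77/15)*151 = -42 + 11627/15 = 10997/15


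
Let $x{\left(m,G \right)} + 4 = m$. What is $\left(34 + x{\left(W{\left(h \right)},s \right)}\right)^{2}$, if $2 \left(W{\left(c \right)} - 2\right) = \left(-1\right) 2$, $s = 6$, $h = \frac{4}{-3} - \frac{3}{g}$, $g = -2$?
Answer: $961$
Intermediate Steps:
$h = \frac{1}{6}$ ($h = \frac{4}{-3} - \frac{3}{-2} = 4 \left(- \frac{1}{3}\right) - - \frac{3}{2} = - \frac{4}{3} + \frac{3}{2} = \frac{1}{6} \approx 0.16667$)
$W{\left(c \right)} = 1$ ($W{\left(c \right)} = 2 + \frac{\left(-1\right) 2}{2} = 2 + \frac{1}{2} \left(-2\right) = 2 - 1 = 1$)
$x{\left(m,G \right)} = -4 + m$
$\left(34 + x{\left(W{\left(h \right)},s \right)}\right)^{2} = \left(34 + \left(-4 + 1\right)\right)^{2} = \left(34 - 3\right)^{2} = 31^{2} = 961$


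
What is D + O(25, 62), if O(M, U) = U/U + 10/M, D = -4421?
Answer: -22098/5 ≈ -4419.6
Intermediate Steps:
O(M, U) = 1 + 10/M
D + O(25, 62) = -4421 + (10 + 25)/25 = -4421 + (1/25)*35 = -4421 + 7/5 = -22098/5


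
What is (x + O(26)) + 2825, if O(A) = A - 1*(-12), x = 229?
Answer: 3092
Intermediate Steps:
O(A) = 12 + A (O(A) = A + 12 = 12 + A)
(x + O(26)) + 2825 = (229 + (12 + 26)) + 2825 = (229 + 38) + 2825 = 267 + 2825 = 3092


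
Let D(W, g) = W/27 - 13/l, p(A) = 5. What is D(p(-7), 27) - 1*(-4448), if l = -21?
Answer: 840824/189 ≈ 4448.8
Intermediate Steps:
D(W, g) = 13/21 + W/27 (D(W, g) = W/27 - 13/(-21) = W*(1/27) - 13*(-1/21) = W/27 + 13/21 = 13/21 + W/27)
D(p(-7), 27) - 1*(-4448) = (13/21 + (1/27)*5) - 1*(-4448) = (13/21 + 5/27) + 4448 = 152/189 + 4448 = 840824/189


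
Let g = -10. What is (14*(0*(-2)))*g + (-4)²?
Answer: 16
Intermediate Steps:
(14*(0*(-2)))*g + (-4)² = (14*(0*(-2)))*(-10) + (-4)² = (14*0)*(-10) + 16 = 0*(-10) + 16 = 0 + 16 = 16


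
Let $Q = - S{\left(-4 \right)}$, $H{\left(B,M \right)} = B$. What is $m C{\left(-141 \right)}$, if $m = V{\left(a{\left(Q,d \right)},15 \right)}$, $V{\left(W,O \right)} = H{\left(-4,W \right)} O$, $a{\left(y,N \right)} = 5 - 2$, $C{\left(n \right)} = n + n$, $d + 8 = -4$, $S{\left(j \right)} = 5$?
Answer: $16920$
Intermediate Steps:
$d = -12$ ($d = -8 - 4 = -12$)
$Q = -5$ ($Q = \left(-1\right) 5 = -5$)
$C{\left(n \right)} = 2 n$
$a{\left(y,N \right)} = 3$ ($a{\left(y,N \right)} = 5 - 2 = 3$)
$V{\left(W,O \right)} = - 4 O$
$m = -60$ ($m = \left(-4\right) 15 = -60$)
$m C{\left(-141 \right)} = - 60 \cdot 2 \left(-141\right) = \left(-60\right) \left(-282\right) = 16920$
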